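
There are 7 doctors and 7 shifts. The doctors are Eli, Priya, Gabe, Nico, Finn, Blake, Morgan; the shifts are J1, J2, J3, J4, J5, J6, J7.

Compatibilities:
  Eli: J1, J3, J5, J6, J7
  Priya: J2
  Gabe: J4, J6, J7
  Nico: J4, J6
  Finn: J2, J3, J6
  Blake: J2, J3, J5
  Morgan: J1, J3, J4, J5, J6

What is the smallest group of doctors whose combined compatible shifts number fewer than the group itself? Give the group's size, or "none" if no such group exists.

A matching saturating every doctor exists, for instance Eli→J1, Priya→J2, Gabe→J7, Nico→J4, Finn→J3, Blake→J5, Morgan→J6.
By Hall's marriage theorem, this means |N(S)| ≥ |S| for every subset S, so no violating subset exists.

none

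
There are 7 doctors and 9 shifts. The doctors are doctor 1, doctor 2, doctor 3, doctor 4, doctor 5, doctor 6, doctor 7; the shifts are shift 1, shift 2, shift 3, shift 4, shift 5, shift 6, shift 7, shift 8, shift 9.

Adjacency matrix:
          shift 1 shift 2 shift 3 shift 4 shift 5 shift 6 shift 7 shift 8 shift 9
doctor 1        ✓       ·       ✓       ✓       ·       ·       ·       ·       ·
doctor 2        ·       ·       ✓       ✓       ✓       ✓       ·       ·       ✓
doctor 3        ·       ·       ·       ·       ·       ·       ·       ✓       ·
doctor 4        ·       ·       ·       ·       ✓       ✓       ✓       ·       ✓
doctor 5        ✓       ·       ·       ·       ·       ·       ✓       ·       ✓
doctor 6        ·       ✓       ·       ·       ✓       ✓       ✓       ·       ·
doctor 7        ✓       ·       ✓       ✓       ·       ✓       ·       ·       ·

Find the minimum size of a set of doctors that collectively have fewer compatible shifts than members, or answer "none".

A matching saturating every doctor exists, for instance doctor 1→shift 3, doctor 2→shift 4, doctor 3→shift 8, doctor 4→shift 7, doctor 5→shift 1, doctor 6→shift 5, doctor 7→shift 6.
By Hall's marriage theorem, this means |N(S)| ≥ |S| for every subset S, so no violating subset exists.

none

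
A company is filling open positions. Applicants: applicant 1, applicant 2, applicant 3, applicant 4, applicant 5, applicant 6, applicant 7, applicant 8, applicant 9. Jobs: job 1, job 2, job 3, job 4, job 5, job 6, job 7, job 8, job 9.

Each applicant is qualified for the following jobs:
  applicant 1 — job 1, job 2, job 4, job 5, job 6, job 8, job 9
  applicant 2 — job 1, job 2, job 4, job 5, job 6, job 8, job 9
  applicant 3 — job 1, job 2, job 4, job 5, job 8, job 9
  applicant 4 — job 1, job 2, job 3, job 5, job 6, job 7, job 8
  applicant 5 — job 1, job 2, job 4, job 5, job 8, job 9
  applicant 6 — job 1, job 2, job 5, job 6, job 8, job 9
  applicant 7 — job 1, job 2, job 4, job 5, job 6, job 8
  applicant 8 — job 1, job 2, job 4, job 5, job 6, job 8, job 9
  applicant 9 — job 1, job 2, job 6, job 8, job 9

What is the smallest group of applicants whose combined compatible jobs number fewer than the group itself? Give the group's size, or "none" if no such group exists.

8

Take S = {applicant 1, applicant 2, applicant 3, applicant 5, applicant 6, applicant 7, applicant 8, applicant 9}. Its neighbourhood is {job 1, job 2, job 4, job 5, job 6, job 8, job 9}, so |N(S)| = 7 < |S| = 8.
Every subset of size less than 8 has at least as many neighbours as members, so 8 is the minimum.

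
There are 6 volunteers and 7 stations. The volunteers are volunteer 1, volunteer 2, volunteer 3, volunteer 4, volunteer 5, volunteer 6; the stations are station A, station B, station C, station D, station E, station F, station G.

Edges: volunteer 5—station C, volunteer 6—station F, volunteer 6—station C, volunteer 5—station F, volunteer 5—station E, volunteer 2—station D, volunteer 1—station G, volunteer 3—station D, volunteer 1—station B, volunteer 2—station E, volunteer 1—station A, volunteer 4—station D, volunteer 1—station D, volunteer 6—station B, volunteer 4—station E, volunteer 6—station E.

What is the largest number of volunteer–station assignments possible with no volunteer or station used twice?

A valid assignment of size 5: volunteer 1–station A, volunteer 2–station E, volunteer 3–station D, volunteer 5–station F, volunteer 6–station B.
The set {volunteer 2, volunteer 3, volunteer 4} has only 2 neighbours ({station D, station E}), so by Hall's theorem at most 5 of the 6 volunteers can be matched.

5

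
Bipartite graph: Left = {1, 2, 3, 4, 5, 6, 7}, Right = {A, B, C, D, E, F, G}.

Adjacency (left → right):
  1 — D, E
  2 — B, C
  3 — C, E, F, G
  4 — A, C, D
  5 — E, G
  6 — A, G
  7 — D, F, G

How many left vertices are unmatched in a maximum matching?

0

For example, pair 1–D, 2–B, 3–C, 4–A, 5–E, 6–G, 7–F.
All 7 left vertices are matched, so no larger matching exists.
That matches 7 of the 7, leaving 0 unmatched; no matching can do better.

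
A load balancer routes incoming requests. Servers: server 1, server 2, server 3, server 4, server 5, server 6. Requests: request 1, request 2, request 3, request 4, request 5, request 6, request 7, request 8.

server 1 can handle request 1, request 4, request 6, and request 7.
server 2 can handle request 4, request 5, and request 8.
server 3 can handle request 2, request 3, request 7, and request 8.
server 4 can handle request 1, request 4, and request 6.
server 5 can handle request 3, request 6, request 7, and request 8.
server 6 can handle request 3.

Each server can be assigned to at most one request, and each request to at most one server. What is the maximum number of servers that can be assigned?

One maximum matching: server 1→request 6, server 2→request 5, server 3→request 8, server 4→request 4, server 5→request 7, server 6→request 3.
This saturates every server, so 6 is the maximum.

6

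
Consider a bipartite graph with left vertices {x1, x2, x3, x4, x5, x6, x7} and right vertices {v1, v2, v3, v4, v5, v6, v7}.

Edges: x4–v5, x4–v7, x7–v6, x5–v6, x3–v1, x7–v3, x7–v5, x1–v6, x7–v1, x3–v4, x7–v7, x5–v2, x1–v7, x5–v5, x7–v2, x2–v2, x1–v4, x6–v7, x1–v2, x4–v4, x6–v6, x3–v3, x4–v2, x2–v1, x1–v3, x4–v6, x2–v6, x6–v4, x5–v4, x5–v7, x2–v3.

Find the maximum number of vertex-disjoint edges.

7

For example, pair x1–v4, x2–v2, x3–v1, x4–v6, x5–v5, x6–v7, x7–v3.
This saturates every left vertex, so 7 is the maximum.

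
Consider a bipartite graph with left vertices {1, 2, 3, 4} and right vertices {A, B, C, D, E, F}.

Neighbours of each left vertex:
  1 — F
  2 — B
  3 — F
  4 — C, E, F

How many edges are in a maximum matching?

A valid assignment of size 3: 1-F, 2-B, 4-E.
The set {1, 3} has only 1 neighbour ({F}), so by Hall's theorem at most 3 of the 4 left vertices can be matched.

3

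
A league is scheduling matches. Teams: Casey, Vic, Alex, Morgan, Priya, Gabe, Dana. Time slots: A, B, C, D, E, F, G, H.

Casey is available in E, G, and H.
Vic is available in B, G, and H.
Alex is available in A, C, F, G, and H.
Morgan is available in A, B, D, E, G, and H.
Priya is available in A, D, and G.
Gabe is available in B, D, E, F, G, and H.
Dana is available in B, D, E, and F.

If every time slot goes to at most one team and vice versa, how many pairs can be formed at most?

7

One maximum matching: Casey–H, Vic–G, Alex–F, Morgan–A, Priya–D, Gabe–E, Dana–B.
This saturates every team, so 7 is the maximum.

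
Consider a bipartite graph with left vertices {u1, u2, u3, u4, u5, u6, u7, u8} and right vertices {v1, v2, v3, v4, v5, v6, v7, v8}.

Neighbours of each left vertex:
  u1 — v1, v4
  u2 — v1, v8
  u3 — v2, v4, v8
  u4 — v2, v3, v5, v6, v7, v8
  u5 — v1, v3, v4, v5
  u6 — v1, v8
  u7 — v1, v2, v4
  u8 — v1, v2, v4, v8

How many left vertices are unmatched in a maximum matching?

2

A valid assignment of size 6: u1–v4, u2–v8, u3–v2, u4–v6, u5–v3, u6–v1.
The set {u1, u2, u3, u6, u7, u8} has only 4 neighbours ({v1, v2, v4, v8}), so by Hall's theorem at most 6 of the 8 left vertices can be matched.
That matches 6 of the 8, leaving 2 unmatched; no matching can do better.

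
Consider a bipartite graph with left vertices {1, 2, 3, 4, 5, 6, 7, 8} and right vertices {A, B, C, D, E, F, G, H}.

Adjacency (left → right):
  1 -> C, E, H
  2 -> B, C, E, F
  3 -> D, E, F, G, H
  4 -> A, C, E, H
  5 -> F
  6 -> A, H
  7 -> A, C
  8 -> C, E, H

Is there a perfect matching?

The set {1, 4, 6, 7, 8} has only 4 neighbours ({A, C, E, H}), so by Hall's theorem at most 7 of the 8 left vertices can be matched.
Hence no matching covers every left vertex.

No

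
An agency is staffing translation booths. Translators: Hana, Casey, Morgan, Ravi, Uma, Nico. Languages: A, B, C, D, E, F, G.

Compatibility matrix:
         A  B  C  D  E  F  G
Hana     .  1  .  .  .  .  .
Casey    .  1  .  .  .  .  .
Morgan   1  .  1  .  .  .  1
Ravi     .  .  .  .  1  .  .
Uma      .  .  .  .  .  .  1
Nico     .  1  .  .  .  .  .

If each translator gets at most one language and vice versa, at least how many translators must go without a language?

One maximum matching: Hana–B, Morgan–C, Ravi–E, Uma–G.
The set {Hana, Casey, Nico} has only 1 neighbour ({B}), so by Hall's theorem at most 4 of the 6 translators can be matched.
That matches 4 of the 6, leaving 2 unmatched; no matching can do better.

2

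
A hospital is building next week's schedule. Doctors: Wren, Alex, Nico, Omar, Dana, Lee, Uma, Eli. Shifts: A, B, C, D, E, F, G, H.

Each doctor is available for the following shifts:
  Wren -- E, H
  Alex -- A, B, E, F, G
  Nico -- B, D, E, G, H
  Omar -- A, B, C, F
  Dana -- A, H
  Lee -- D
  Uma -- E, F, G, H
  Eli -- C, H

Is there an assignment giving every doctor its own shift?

For example, pair Wren–E, Alex–G, Nico–B, Omar–F, Dana–A, Lee–D, Uma–H, Eli–C.
Every doctor is matched, so this is a perfect matching.

Yes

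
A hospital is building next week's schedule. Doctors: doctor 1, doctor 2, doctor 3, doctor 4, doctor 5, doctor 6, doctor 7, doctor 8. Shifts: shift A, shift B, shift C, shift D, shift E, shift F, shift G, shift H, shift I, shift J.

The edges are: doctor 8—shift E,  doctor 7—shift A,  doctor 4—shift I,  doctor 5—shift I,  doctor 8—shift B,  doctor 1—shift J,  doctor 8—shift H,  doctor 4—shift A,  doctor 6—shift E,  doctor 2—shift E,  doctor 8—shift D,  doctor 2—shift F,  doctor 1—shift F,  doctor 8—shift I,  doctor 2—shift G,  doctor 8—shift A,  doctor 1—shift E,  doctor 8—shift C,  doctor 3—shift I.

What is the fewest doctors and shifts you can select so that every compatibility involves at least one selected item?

The 6 edges doctor 1–shift J, doctor 2–shift G, doctor 3–shift I, doctor 4–shift A, doctor 6–shift E, doctor 8–shift D form a matching, so any vertex cover needs at least 6 vertices (one per matched edge).
Conversely {doctor 1, doctor 2, doctor 6, doctor 8, shift A, shift I} meets every edge and has exactly 6 vertices, so 6 is optimal.

6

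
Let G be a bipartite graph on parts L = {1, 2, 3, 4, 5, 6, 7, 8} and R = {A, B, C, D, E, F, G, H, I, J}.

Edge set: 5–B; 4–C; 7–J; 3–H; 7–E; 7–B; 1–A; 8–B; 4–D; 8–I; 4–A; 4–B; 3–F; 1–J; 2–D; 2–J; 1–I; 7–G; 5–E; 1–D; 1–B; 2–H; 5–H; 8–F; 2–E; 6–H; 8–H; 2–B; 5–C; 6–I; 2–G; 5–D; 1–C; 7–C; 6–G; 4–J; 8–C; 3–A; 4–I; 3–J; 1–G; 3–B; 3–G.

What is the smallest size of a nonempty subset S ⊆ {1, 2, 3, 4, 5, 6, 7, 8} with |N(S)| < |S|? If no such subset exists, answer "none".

A matching saturating every left vertex exists, for instance 1→J, 2→D, 3→F, 4→A, 5→B, 6→G, 7→E, 8→H.
By Hall's marriage theorem, this means |N(S)| ≥ |S| for every subset S, so no violating subset exists.

none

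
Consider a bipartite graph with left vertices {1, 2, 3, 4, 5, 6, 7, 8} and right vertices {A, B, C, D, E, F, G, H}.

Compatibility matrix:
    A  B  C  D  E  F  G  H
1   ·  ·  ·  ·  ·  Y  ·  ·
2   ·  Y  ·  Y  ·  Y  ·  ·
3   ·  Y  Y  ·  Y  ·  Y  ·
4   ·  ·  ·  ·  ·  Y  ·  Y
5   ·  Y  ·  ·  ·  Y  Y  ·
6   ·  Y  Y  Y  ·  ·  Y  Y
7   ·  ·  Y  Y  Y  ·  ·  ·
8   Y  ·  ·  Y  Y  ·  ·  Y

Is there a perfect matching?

Yes

One maximum matching: 1–F, 2–D, 3–B, 4–H, 5–G, 6–C, 7–E, 8–A.
Every left vertex is matched, so this is a perfect matching.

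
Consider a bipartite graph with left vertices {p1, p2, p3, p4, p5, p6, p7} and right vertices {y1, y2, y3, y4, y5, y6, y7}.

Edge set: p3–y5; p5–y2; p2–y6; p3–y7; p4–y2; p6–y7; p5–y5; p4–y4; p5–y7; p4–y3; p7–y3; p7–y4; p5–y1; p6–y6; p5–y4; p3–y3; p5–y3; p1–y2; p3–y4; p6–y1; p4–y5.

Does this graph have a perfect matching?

Yes

For example, pair p1–y2, p2–y6, p3–y4, p4–y5, p5–y7, p6–y1, p7–y3.
All 7 left vertices are covered.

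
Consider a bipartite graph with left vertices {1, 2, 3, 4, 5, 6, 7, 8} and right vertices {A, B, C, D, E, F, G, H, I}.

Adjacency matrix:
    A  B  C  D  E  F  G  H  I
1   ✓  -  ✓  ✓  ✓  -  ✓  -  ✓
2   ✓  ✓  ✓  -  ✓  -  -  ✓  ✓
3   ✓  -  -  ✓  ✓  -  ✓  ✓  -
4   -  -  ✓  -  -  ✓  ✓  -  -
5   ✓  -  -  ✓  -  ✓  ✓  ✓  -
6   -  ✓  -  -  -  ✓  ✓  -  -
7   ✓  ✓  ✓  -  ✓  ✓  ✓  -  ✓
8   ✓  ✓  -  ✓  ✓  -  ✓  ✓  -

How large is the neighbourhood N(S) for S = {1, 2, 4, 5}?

9

The union of neighbours of {1, 2, 4, 5} is {A, B, C, D, E, F, G, H, I}, which has 9 elements.
Since |N(S)| = 9 ≥ |S| = 4, Hall's condition holds for this subset.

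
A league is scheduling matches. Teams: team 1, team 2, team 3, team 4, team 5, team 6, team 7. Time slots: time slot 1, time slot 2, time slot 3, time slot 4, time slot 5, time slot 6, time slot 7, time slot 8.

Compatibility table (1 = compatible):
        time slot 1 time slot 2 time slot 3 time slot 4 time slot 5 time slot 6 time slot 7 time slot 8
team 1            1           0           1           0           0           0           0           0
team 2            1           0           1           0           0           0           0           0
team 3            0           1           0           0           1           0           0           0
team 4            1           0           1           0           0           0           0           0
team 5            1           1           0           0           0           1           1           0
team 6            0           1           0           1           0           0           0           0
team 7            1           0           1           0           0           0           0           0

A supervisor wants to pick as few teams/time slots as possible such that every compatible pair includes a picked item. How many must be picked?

5

{team 3, team 5, team 6, time slot 1, time slot 3} is a vertex cover of size 5: every edge has an endpoint in this set.
No smaller cover exists because team 1–time slot 1, team 2–time slot 3, team 3–time slot 5, team 5–time slot 2, team 6–time slot 4 is a matching of size 5, and a cover must include an endpoint of each of these disjoint edges (König's theorem).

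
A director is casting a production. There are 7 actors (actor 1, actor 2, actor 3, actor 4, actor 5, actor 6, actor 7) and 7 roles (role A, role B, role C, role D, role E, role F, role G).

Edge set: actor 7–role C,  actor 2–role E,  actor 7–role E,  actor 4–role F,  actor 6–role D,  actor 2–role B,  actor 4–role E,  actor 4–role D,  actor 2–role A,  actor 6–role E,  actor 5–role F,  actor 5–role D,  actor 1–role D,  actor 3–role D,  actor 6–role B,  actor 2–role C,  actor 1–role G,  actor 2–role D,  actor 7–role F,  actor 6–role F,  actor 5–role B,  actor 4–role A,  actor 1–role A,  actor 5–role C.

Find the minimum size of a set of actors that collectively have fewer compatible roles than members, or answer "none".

none

A matching saturating every actor exists, for instance actor 1→role G, actor 2→role C, actor 3→role D, actor 4→role A, actor 5→role B, actor 6→role E, actor 7→role F.
By Hall's marriage theorem, this means |N(S)| ≥ |S| for every subset S, so no violating subset exists.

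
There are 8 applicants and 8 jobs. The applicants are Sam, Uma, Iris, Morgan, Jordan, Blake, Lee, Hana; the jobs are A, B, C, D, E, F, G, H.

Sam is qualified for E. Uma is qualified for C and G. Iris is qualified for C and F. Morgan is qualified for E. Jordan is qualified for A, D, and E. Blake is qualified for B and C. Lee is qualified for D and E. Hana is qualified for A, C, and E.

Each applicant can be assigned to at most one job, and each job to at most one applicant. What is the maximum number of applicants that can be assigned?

7

A valid assignment of size 7: Sam-E, Uma-G, Iris-F, Jordan-A, Blake-B, Lee-D, Hana-C.
The set {Sam, Morgan} has only 1 neighbour ({E}), so by Hall's theorem at most 7 of the 8 applicants can be matched.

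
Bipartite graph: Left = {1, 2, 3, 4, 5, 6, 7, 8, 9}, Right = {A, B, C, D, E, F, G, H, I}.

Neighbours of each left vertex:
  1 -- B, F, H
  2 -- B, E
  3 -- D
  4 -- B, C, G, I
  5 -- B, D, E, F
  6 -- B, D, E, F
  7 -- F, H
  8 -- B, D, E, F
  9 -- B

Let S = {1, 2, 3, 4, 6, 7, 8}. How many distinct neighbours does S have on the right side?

The union of neighbours of {1, 2, 3, 4, 6, 7, 8} is {B, C, D, E, F, G, H, I}, which has 8 elements.
Since |N(S)| = 8 ≥ |S| = 7, Hall's condition holds for this subset.

8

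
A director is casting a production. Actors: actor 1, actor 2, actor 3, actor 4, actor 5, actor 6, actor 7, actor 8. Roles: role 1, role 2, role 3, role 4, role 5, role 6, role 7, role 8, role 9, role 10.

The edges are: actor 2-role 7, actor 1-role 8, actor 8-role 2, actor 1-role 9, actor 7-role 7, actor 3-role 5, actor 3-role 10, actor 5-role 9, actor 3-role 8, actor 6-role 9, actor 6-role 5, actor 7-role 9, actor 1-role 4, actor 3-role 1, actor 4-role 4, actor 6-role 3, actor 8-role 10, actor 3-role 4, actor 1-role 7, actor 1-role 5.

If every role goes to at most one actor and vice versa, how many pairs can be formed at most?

7

A valid assignment of size 7: actor 1–role 8, actor 2–role 7, actor 3–role 1, actor 4–role 4, actor 5–role 9, actor 6–role 3, actor 8–role 10.
The set {actor 2, actor 5, actor 7} has only 2 neighbours ({role 7, role 9}), so by Hall's theorem at most 7 of the 8 actors can be matched.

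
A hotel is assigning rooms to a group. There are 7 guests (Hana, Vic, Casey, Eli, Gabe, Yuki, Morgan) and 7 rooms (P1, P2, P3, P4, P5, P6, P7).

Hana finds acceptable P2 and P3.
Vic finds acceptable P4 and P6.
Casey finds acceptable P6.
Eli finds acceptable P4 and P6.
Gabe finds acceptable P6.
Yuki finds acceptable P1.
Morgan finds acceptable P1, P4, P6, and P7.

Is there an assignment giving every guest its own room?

No

The set {Vic, Casey, Eli, Gabe} has only 2 neighbours ({P4, P6}), so by Hall's theorem at most 5 of the 7 guests can be matched.
Hence no matching covers every guest.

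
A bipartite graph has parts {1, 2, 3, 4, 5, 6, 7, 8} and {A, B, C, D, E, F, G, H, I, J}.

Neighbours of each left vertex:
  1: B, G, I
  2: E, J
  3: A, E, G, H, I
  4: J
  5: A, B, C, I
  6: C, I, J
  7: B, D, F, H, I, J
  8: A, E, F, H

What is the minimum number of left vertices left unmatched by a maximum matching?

0

A valid assignment of size 8: 1-G, 2-E, 3-A, 4-J, 5-I, 6-C, 7-B, 8-H.
All 8 left vertices are matched, so no larger matching exists.
That matches 8 of the 8, leaving 0 unmatched; no matching can do better.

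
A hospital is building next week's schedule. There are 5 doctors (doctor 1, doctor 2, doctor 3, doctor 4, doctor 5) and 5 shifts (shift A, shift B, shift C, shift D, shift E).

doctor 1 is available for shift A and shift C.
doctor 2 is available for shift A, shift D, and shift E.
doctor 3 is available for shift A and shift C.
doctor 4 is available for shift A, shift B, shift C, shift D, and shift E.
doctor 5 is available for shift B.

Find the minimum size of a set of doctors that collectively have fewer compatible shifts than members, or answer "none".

none

A matching saturating every doctor exists, for instance doctor 1→shift C, doctor 2→shift E, doctor 3→shift A, doctor 4→shift D, doctor 5→shift B.
By Hall's marriage theorem, this means |N(S)| ≥ |S| for every subset S, so no violating subset exists.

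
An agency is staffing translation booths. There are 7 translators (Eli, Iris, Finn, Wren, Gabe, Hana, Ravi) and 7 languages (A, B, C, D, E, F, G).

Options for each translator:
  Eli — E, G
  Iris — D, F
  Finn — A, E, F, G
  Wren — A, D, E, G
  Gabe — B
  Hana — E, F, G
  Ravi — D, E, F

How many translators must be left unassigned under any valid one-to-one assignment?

One maximum matching: Eli→G, Iris→F, Finn→A, Wren→D, Gabe→B, Hana→E.
The set {Eli, Iris, Finn, Wren, Hana, Ravi} has only 5 neighbours ({A, D, E, F, G}), so by Hall's theorem at most 6 of the 7 translators can be matched.
That matches 6 of the 7, leaving 1 unmatched; no matching can do better.

1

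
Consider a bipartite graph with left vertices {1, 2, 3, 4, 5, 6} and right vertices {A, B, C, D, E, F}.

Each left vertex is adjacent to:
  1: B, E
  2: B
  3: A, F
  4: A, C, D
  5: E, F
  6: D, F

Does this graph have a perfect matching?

For example, pair 1-E, 2-B, 3-A, 4-C, 5-F, 6-D.
Every left vertex is matched, so this is a perfect matching.

Yes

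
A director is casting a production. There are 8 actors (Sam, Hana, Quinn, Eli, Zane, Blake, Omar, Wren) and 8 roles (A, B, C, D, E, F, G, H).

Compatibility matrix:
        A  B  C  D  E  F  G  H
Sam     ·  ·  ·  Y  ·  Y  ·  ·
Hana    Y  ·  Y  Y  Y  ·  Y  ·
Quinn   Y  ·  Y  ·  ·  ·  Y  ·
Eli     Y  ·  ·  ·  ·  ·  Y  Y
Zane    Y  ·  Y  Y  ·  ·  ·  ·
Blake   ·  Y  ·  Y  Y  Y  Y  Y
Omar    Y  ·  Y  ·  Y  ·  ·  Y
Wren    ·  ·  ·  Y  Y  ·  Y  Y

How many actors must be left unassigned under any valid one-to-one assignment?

0

One maximum matching: Sam→F, Hana→A, Quinn→G, Eli→H, Zane→D, Blake→B, Omar→C, Wren→E.
This saturates every actor, so 8 is the maximum.
That matches 8 of the 8, leaving 0 unmatched; no matching can do better.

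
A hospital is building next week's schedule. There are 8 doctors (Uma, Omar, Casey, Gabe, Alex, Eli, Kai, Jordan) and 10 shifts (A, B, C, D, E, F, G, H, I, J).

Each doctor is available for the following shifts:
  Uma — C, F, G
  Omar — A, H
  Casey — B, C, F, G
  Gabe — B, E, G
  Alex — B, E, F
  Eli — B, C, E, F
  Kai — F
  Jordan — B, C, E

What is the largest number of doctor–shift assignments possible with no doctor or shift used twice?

6

For example, pair Uma-C, Omar-H, Casey-F, Gabe-G, Alex-E, Eli-B.
The set {Uma, Casey, Gabe, Alex, Eli, Kai, Jordan} has only 5 neighbours ({B, C, E, F, G}), so by Hall's theorem at most 6 of the 8 doctors can be matched.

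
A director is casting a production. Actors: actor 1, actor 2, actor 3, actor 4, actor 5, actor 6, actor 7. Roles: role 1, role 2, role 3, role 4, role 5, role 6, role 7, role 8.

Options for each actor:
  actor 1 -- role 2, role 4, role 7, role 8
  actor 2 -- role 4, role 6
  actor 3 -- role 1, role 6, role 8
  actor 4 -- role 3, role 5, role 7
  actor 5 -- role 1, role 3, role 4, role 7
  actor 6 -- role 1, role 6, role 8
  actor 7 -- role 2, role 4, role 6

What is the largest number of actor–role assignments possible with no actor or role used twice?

For example, pair actor 1→role 7, actor 2→role 6, actor 3→role 1, actor 4→role 5, actor 5→role 3, actor 6→role 8, actor 7→role 2.
This saturates every actor, so 7 is the maximum.

7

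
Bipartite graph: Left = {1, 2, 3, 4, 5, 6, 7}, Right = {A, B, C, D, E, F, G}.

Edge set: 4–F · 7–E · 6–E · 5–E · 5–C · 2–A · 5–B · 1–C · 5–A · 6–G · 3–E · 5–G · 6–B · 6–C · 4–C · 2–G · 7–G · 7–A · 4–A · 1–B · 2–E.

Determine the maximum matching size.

A valid assignment of size 6: 1–C, 2–A, 3–E, 4–F, 5–G, 6–B.
The set {1, 2, 3, 5, 6, 7} has only 5 neighbours ({A, B, C, E, G}), so by Hall's theorem at most 6 of the 7 left vertices can be matched.

6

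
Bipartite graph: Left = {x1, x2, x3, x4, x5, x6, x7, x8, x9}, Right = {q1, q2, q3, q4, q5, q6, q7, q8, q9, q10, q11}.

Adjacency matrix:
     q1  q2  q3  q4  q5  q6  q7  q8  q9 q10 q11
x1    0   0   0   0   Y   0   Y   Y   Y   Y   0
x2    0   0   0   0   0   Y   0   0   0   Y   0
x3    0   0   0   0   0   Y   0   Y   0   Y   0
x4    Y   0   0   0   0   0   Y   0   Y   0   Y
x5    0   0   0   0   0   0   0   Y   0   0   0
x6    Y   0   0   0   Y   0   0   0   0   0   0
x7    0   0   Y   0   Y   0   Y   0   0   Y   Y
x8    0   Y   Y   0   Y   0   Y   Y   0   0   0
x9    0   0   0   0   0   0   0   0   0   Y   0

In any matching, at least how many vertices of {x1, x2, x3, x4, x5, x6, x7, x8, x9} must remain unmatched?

One maximum matching: x1-q5, x2-q6, x3-q10, x4-q9, x5-q8, x6-q1, x7-q11, x8-q7.
The set {x2, x3, x5, x9} has only 3 neighbours ({q10, q6, q8}), so by Hall's theorem at most 8 of the 9 left vertices can be matched.
That matches 8 of the 9, leaving 1 unmatched; no matching can do better.

1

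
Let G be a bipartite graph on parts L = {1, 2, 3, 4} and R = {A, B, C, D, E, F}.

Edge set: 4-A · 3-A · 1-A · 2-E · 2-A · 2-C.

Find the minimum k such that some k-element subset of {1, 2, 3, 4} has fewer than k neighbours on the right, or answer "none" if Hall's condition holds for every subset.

2

Take S = {1, 3}. Its neighbourhood is {A}, so |N(S)| = 1 < |S| = 2.
No single vertex violates Hall's condition since each has at least one neighbour, so 2 is the minimum.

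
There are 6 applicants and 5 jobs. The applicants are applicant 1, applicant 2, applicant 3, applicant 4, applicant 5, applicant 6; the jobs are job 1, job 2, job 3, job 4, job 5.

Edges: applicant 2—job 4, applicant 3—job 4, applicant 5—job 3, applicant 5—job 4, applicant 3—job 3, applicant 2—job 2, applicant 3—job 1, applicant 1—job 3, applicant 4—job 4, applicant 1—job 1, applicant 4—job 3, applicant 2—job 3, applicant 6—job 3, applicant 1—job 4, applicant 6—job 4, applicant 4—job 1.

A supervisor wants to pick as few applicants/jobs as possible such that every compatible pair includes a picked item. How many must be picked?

4

{applicant 2, job 1, job 3, job 4} is a vertex cover of size 4: every edge has an endpoint in this set.
No smaller cover exists because applicant 1–job 4, applicant 2–job 2, applicant 3–job 1, applicant 4–job 3 is a matching of size 4, and a cover must include an endpoint of each of these disjoint edges (König's theorem).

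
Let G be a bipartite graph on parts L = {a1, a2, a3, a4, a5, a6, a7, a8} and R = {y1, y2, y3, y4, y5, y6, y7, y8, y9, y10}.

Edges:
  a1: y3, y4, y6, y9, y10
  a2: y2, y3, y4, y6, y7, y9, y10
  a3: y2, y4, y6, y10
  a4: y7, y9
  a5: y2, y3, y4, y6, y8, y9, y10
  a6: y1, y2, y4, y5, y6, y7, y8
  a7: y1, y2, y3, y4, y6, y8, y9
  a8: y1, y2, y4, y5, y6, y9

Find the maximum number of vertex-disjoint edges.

One maximum matching: a1→y10, a2→y7, a3→y2, a4→y9, a5→y3, a6→y1, a7→y4, a8→y6.
All 8 left vertices are matched, so no larger matching exists.

8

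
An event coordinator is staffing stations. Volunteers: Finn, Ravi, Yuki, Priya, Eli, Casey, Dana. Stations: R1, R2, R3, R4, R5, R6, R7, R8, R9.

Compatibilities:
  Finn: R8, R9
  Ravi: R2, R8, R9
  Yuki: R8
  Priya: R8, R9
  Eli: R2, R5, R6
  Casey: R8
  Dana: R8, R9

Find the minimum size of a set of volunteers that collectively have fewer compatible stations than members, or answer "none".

Take S = {Yuki, Casey}. Its neighbourhood is {R8}, so |N(S)| = 1 < |S| = 2.
No single vertex violates Hall's condition since each has at least one neighbour, so 2 is the minimum.

2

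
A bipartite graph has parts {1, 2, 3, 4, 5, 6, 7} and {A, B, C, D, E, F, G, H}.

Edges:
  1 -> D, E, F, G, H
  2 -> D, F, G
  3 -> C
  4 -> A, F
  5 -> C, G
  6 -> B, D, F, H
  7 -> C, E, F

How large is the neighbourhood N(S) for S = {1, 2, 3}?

6

The union of neighbours of {1, 2, 3} is {C, D, E, F, G, H}, which has 6 elements.
Since |N(S)| = 6 ≥ |S| = 3, Hall's condition holds for this subset.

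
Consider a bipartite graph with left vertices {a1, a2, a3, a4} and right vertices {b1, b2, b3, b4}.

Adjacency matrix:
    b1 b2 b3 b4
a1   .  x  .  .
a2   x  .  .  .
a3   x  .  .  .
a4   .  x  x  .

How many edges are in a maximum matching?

A valid assignment of size 3: a1–b2, a2–b1, a4–b3.
The set {a2, a3} has only 1 neighbour ({b1}), so by Hall's theorem at most 3 of the 4 left vertices can be matched.

3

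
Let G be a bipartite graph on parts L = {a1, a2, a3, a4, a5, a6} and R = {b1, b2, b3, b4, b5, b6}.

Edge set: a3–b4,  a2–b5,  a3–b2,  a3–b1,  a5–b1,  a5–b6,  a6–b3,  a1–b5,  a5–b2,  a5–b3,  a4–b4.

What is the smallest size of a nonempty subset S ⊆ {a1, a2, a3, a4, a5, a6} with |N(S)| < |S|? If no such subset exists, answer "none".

Take S = {a1, a2}. Its neighbourhood is {b5}, so |N(S)| = 1 < |S| = 2.
No single vertex violates Hall's condition since each has at least one neighbour, so 2 is the minimum.

2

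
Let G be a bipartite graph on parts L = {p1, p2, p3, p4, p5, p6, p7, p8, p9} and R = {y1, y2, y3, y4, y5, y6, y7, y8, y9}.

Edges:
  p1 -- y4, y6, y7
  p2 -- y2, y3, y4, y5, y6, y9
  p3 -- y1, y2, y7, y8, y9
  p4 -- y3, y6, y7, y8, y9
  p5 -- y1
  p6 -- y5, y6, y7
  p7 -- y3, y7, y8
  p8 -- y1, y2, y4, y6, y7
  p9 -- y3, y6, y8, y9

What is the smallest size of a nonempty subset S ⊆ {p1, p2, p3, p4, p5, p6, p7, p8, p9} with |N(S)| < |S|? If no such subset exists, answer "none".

none

A matching saturating every left vertex exists, for instance p1→y7, p2→y4, p3→y9, p4→y6, p5→y1, p6→y5, p7→y8, p8→y2, p9→y3.
By Hall's marriage theorem, this means |N(S)| ≥ |S| for every subset S, so no violating subset exists.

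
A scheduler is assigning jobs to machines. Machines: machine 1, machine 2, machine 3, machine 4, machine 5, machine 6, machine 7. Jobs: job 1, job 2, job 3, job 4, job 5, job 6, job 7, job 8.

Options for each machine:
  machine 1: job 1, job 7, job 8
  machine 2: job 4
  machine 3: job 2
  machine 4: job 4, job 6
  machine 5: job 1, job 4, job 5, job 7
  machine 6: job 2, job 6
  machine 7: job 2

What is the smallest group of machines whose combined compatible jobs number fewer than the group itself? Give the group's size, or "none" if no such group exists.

2

Take S = {machine 3, machine 7}. Its neighbourhood is {job 2}, so |N(S)| = 1 < |S| = 2.
No single vertex violates Hall's condition since each has at least one neighbour, so 2 is the minimum.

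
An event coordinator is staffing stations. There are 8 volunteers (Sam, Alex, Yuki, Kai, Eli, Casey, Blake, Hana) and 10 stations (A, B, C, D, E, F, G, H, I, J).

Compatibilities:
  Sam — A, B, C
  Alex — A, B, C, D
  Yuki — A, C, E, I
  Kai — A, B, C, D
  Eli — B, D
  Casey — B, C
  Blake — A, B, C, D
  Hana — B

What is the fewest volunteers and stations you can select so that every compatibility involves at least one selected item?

5

{Yuki, A, B, C, D} is a vertex cover of size 5: every edge has an endpoint in this set.
No smaller cover exists because Sam–A, Alex–D, Yuki–I, Kai–C, Eli–B is a matching of size 5, and a cover must include an endpoint of each of these disjoint edges (König's theorem).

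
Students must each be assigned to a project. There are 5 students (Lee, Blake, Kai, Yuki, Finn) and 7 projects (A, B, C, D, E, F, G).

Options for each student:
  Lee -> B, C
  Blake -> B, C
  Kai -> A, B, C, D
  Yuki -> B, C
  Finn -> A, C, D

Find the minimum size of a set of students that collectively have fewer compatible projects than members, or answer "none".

3

Take S = {Lee, Blake, Yuki}. Its neighbourhood is {B, C}, so |N(S)| = 2 < |S| = 3.
Every subset of size less than 3 has at least as many neighbours as members, so 3 is the minimum.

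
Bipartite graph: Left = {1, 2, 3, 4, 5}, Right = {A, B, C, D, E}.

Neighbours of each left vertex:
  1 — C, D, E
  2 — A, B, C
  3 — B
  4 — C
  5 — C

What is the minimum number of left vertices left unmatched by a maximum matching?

A valid assignment of size 4: 1-E, 2-A, 3-B, 4-C.
The set {4, 5} has only 1 neighbour ({C}), so by Hall's theorem at most 4 of the 5 left vertices can be matched.
That matches 4 of the 5, leaving 1 unmatched; no matching can do better.

1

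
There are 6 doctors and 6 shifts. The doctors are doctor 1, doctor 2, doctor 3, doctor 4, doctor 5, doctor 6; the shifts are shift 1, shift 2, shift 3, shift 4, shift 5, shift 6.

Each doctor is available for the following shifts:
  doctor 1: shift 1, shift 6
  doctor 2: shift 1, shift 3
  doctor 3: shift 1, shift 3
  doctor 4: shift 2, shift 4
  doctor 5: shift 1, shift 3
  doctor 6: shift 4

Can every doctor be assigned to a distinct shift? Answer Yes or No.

The set {doctor 2, doctor 3, doctor 5} has only 2 neighbours ({shift 1, shift 3}), so by Hall's theorem at most 5 of the 6 doctors can be matched.
Hence no matching covers every doctor.

No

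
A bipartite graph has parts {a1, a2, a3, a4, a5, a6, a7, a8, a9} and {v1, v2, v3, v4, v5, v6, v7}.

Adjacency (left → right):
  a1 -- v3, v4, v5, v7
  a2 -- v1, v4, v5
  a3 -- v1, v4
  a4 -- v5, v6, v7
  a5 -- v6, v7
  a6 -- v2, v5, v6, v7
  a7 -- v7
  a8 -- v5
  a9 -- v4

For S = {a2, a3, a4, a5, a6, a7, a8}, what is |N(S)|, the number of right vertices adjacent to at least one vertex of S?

6

The union of neighbours of {a2, a3, a4, a5, a6, a7, a8} is {v1, v2, v4, v5, v6, v7}, which has 6 elements.
Since |N(S)| = 6 < |S| = 7, Hall's condition fails for this subset.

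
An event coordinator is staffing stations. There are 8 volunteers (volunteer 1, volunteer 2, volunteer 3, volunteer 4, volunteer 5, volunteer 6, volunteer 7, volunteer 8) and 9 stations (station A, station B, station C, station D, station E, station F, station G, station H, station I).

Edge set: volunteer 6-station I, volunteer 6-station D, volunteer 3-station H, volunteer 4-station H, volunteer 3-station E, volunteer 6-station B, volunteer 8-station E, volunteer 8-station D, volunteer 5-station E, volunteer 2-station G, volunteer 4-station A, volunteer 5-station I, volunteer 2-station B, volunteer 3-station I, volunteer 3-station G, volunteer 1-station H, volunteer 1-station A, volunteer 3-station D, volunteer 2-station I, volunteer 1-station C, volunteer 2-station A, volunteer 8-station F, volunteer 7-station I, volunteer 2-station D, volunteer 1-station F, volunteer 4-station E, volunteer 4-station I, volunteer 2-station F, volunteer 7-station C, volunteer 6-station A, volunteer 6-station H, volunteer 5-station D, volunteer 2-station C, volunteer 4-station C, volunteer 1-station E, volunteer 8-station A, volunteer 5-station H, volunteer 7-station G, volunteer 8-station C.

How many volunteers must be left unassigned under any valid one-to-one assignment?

0

A valid assignment of size 8: volunteer 1-station C, volunteer 2-station D, volunteer 3-station I, volunteer 4-station A, volunteer 5-station E, volunteer 6-station B, volunteer 7-station G, volunteer 8-station F.
This saturates every volunteer, so 8 is the maximum.
That matches 8 of the 8, leaving 0 unmatched; no matching can do better.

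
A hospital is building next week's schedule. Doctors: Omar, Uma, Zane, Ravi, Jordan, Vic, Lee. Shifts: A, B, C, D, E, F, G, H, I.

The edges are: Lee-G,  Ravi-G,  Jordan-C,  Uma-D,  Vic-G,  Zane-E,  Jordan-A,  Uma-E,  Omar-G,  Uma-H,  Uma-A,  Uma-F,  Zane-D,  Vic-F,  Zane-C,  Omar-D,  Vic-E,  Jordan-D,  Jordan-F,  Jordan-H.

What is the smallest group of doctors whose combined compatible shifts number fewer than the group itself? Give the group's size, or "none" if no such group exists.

Take S = {Ravi, Lee}. Its neighbourhood is {G}, so |N(S)| = 1 < |S| = 2.
No single vertex violates Hall's condition since each has at least one neighbour, so 2 is the minimum.

2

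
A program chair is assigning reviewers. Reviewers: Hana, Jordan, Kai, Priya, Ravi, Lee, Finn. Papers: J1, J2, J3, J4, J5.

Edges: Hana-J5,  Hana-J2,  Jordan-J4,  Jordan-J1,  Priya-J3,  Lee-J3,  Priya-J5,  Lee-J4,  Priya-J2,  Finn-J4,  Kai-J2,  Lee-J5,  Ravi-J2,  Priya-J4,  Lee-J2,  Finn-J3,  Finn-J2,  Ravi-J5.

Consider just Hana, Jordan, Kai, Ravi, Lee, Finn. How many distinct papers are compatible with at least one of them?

5

The union of neighbours of {Hana, Jordan, Kai, Ravi, Lee, Finn} is {J1, J2, J3, J4, J5}, which has 5 elements.
Since |N(S)| = 5 < |S| = 6, Hall's condition fails for this subset.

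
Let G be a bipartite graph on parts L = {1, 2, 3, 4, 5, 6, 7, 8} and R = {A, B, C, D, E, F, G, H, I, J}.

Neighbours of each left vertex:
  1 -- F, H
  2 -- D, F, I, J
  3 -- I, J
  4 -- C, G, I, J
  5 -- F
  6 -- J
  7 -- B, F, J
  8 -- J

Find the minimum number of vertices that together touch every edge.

The 7 edges 1–H, 2–D, 3–I, 4–C, 5–F, 6–J, 7–B form a matching, so any vertex cover needs at least 7 vertices (one per matched edge).
Conversely {1, 2, 3, 4, 5, 7, J} meets every edge and has exactly 7 vertices, so 7 is optimal.

7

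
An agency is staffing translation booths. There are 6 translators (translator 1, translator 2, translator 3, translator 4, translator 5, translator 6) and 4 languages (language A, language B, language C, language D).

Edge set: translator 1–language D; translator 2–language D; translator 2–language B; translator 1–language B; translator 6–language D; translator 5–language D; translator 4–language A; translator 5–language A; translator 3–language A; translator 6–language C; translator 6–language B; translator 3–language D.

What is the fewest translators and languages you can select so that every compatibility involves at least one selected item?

A maximum matching has 4 edges (e.g. translator 1–language D, translator 2–language B, translator 3–language A, translator 6–language C).
By König's theorem the minimum vertex cover has the same size. One such cover is {translator 6, language A, language B, language D}.

4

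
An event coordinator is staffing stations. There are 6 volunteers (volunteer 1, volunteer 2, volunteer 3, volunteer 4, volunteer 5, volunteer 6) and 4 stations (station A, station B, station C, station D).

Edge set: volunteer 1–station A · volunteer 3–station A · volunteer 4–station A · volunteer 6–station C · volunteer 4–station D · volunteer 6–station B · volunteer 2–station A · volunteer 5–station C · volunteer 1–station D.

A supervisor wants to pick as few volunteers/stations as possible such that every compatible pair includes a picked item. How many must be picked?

{volunteer 5, volunteer 6, station A, station D} is a vertex cover of size 4: every edge has an endpoint in this set.
No smaller cover exists because volunteer 1–station D, volunteer 2–station A, volunteer 5–station C, volunteer 6–station B is a matching of size 4, and a cover must include an endpoint of each of these disjoint edges (König's theorem).

4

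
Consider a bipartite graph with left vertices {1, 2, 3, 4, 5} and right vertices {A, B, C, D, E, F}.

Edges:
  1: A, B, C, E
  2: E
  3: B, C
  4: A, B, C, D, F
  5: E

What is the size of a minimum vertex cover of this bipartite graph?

4

The 4 edges 1–C, 2–E, 3–B, 4–A form a matching, so any vertex cover needs at least 4 vertices (one per matched edge).
Conversely {1, 3, 4, E} meets every edge and has exactly 4 vertices, so 4 is optimal.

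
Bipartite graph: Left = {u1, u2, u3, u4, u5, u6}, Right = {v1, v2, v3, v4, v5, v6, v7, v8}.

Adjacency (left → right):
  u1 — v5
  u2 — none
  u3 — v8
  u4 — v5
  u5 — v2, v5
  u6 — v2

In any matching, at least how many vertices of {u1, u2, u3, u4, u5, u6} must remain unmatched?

One maximum matching: u1-v5, u3-v8, u5-v2.
The set {u1, u2, u4, u5, u6} has only 2 neighbours ({v2, v5}), so by Hall's theorem at most 3 of the 6 left vertices can be matched.
That matches 3 of the 6, leaving 3 unmatched; no matching can do better.

3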